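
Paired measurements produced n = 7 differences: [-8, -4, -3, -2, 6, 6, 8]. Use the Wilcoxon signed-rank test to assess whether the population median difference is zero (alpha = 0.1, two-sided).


Step 1: Drop any zero differences (none here) and take |d_i|.
|d| = [8, 4, 3, 2, 6, 6, 8]
Step 2: Midrank |d_i| (ties get averaged ranks).
ranks: |8|->6.5, |4|->3, |3|->2, |2|->1, |6|->4.5, |6|->4.5, |8|->6.5
Step 3: Attach original signs; sum ranks with positive sign and with negative sign.
W+ = 4.5 + 4.5 + 6.5 = 15.5
W- = 6.5 + 3 + 2 + 1 = 12.5
(Check: W+ + W- = 28 should equal n(n+1)/2 = 28.)
Step 4: Test statistic W = min(W+, W-) = 12.5.
Step 5: Ties in |d|, so use the tie-corrected normal approximation.
        E[W] = n(n+1)/4 = 7*8/4 = 14.
        Tie groups: |d|=6 (t=2), |d|=8 (t=2); sum(t^3 - t) = 12.
        Var[W] = n(n+1)(2n+1)/24 - sum(t^3-t)/48 = 840/24 - 12/48 = 34.75.
        z = (W - E[W]) / sqrt(Var[W]) = (12.5 - 14) / 5.8949 = -0.2545.
        Two-sided p = 2*Phi(z) = 0.799143.
Step 6: alpha = 0.1. fail to reject H0.

W+ = 15.5, W- = 12.5, W = min = 12.5, p = 0.799143, fail to reject H0.


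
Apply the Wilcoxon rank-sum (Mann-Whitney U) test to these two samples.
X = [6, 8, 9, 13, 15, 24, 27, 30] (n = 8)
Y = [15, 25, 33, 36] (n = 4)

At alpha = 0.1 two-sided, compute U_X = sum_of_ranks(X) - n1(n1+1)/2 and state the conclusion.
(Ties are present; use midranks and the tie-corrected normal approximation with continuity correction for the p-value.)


Step 1: Combine and sort all 12 observations; assign midranks.
sorted (value, group): (6,X), (8,X), (9,X), (13,X), (15,X), (15,Y), (24,X), (25,Y), (27,X), (30,X), (33,Y), (36,Y)
ranks: 6->1, 8->2, 9->3, 13->4, 15->5.5, 15->5.5, 24->7, 25->8, 27->9, 30->10, 33->11, 36->12
Step 2: Rank sum for X: R1 = 1 + 2 + 3 + 4 + 5.5 + 7 + 9 + 10 = 41.5.
Step 3: U_X = R1 - n1(n1+1)/2 = 41.5 - 8*9/2 = 41.5 - 36 = 5.5.
       U_Y = n1*n2 - U_X = 32 - 5.5 = 26.5.
Step 4: Ties are present, so use the tie-corrected normal approximation (with continuity correction) for the p-value.
Step 5: p-value = 0.088869; compare to alpha = 0.1. reject H0.

U_X = 5.5, p = 0.088869, reject H0 at alpha = 0.1.


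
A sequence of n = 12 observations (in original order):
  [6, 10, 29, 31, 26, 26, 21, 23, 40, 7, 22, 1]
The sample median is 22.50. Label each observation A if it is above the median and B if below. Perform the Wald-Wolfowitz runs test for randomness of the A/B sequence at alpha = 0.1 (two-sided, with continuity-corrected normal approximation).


Step 1: Compute median = 22.50; label A = above, B = below.
Labels in order: BBAAAABAABBB  (n_A = 6, n_B = 6)
Step 2: Count runs R = 5.
Step 3: Under H0 (random ordering), E[R] = 2*n_A*n_B/(n_A+n_B) + 1 = 2*6*6/12 + 1 = 7.0000.
        Var[R] = 2*n_A*n_B*(2*n_A*n_B - n_A - n_B) / ((n_A+n_B)^2 * (n_A+n_B-1)) = 4320/1584 = 2.7273.
        SD[R] = 1.6514.
Step 4: Continuity-corrected z = (R + 0.5 - E[R]) / SD[R] = (5 + 0.5 - 7.0000) / 1.6514 = -0.9083.
Step 5: Two-sided p-value via normal approximation = 2*(1 - Phi(|z|)) = 0.363722.
Step 6: alpha = 0.1. fail to reject H0.

R = 5, z = -0.9083, p = 0.363722, fail to reject H0.


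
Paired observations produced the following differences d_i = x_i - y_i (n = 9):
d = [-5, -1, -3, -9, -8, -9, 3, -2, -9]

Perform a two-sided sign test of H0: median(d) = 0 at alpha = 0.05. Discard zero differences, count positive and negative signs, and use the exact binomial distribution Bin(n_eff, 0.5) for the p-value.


Step 1: Discard zero differences. Original n = 9; n_eff = number of nonzero differences = 9.
Nonzero differences (with sign): -5, -1, -3, -9, -8, -9, +3, -2, -9
Step 2: Count signs: positive = 1, negative = 8.
Step 3: Under H0: P(positive) = 0.5, so the number of positives S ~ Bin(9, 0.5).
Step 4: Two-sided exact p-value = sum of Bin(9,0.5) probabilities at or below the observed probability = 0.039062.
Step 5: alpha = 0.05. reject H0.

n_eff = 9, pos = 1, neg = 8, p = 0.039062, reject H0.


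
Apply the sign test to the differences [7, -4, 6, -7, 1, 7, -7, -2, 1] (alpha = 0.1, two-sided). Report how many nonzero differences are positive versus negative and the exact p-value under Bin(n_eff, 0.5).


Step 1: Discard zero differences. Original n = 9; n_eff = number of nonzero differences = 9.
Nonzero differences (with sign): +7, -4, +6, -7, +1, +7, -7, -2, +1
Step 2: Count signs: positive = 5, negative = 4.
Step 3: Under H0: P(positive) = 0.5, so the number of positives S ~ Bin(9, 0.5).
Step 4: Two-sided exact p-value = sum of Bin(9,0.5) probabilities at or below the observed probability = 1.000000.
Step 5: alpha = 0.1. fail to reject H0.

n_eff = 9, pos = 5, neg = 4, p = 1.000000, fail to reject H0.


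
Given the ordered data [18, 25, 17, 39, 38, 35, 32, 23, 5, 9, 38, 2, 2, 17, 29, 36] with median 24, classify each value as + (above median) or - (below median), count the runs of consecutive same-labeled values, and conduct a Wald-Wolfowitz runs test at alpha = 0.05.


Step 1: Compute median = 24; label A = above, B = below.
Labels in order: BABAAAABBBABBBAA  (n_A = 8, n_B = 8)
Step 2: Count runs R = 8.
Step 3: Under H0 (random ordering), E[R] = 2*n_A*n_B/(n_A+n_B) + 1 = 2*8*8/16 + 1 = 9.0000.
        Var[R] = 2*n_A*n_B*(2*n_A*n_B - n_A - n_B) / ((n_A+n_B)^2 * (n_A+n_B-1)) = 14336/3840 = 3.7333.
        SD[R] = 1.9322.
Step 4: Continuity-corrected z = (R + 0.5 - E[R]) / SD[R] = (8 + 0.5 - 9.0000) / 1.9322 = -0.2588.
Step 5: Two-sided p-value via normal approximation = 2*(1 - Phi(|z|)) = 0.795809.
Step 6: alpha = 0.05. fail to reject H0.

R = 8, z = -0.2588, p = 0.795809, fail to reject H0.


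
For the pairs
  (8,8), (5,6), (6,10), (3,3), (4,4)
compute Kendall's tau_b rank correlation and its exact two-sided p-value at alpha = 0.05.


Step 1: Enumerate the 10 unordered pairs (i,j) with i<j and classify each by sign(x_j-x_i) * sign(y_j-y_i).
  (1,2):dx=-3,dy=-2->C; (1,3):dx=-2,dy=+2->D; (1,4):dx=-5,dy=-5->C; (1,5):dx=-4,dy=-4->C
  (2,3):dx=+1,dy=+4->C; (2,4):dx=-2,dy=-3->C; (2,5):dx=-1,dy=-2->C; (3,4):dx=-3,dy=-7->C
  (3,5):dx=-2,dy=-6->C; (4,5):dx=+1,dy=+1->C
Step 2: C = 9, D = 1, total pairs = 10.
Step 3: tau = (C - D)/(n(n-1)/2) = (9 - 1)/10 = 0.800000.
Step 4: Exact two-sided p-value (enumerate n! = 120 permutations of y under H0): p = 0.083333.
Step 5: alpha = 0.05. fail to reject H0.

tau_b = 0.8000 (C=9, D=1), p = 0.083333, fail to reject H0.


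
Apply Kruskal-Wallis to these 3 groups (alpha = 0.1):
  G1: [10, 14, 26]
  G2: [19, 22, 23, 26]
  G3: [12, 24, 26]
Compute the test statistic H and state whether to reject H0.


Step 1: Combine all N = 10 observations and assign midranks.
sorted (value, group, rank): (10,G1,1), (12,G3,2), (14,G1,3), (19,G2,4), (22,G2,5), (23,G2,6), (24,G3,7), (26,G1,9), (26,G2,9), (26,G3,9)
Step 2: Sum ranks within each group.
R_1 = 13 (n_1 = 3)
R_2 = 24 (n_2 = 4)
R_3 = 18 (n_3 = 3)
Step 3: H = 12/(N(N+1)) * sum(R_i^2/n_i) - 3(N+1)
     = 12/(10*11) * (13^2/3 + 24^2/4 + 18^2/3) - 3*11
     = 0.109091 * 308.333 - 33
     = 0.636364.
Step 4: Ties present; correction factor C = 1 - 24/(10^3 - 10) = 0.975758. Corrected H = 0.636364 / 0.975758 = 0.652174.
Step 5: Under H0, H ~ chi^2(2); p-value = 0.721742.
Step 6: alpha = 0.1. fail to reject H0.

H = 0.6522, df = 2, p = 0.721742, fail to reject H0.


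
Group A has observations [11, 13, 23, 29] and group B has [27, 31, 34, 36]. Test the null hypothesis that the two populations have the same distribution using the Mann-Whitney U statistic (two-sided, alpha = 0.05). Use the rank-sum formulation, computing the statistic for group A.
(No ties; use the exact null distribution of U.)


Step 1: Combine and sort all 8 observations; assign midranks.
sorted (value, group): (11,X), (13,X), (23,X), (27,Y), (29,X), (31,Y), (34,Y), (36,Y)
ranks: 11->1, 13->2, 23->3, 27->4, 29->5, 31->6, 34->7, 36->8
Step 2: Rank sum for X: R1 = 1 + 2 + 3 + 5 = 11.
Step 3: U_X = R1 - n1(n1+1)/2 = 11 - 4*5/2 = 11 - 10 = 1.
       U_Y = n1*n2 - U_X = 16 - 1 = 15.
Step 4: No ties, so the exact null distribution of U (based on enumerating the C(8,4) = 70 equally likely rank assignments) gives the two-sided p-value.
Step 5: p-value = 0.057143; compare to alpha = 0.05. fail to reject H0.

U_X = 1, p = 0.057143, fail to reject H0 at alpha = 0.05.


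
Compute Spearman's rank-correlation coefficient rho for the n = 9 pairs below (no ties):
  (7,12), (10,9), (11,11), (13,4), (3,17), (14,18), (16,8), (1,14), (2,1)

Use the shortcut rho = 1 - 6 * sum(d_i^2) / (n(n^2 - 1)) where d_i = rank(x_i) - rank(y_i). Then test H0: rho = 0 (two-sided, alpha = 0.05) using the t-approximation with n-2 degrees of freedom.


Step 1: Rank x and y separately (midranks; no ties here).
rank(x): 7->4, 10->5, 11->6, 13->7, 3->3, 14->8, 16->9, 1->1, 2->2
rank(y): 12->6, 9->4, 11->5, 4->2, 17->8, 18->9, 8->3, 14->7, 1->1
Step 2: d_i = R_x(i) - R_y(i); compute d_i^2.
  (4-6)^2=4, (5-4)^2=1, (6-5)^2=1, (7-2)^2=25, (3-8)^2=25, (8-9)^2=1, (9-3)^2=36, (1-7)^2=36, (2-1)^2=1
sum(d^2) = 130.
Step 3: rho = 1 - 6*130 / (9*(9^2 - 1)) = 1 - 780/720 = -0.083333.
Step 4: Under H0, t = rho * sqrt((n-2)/(1-rho^2)) = -0.2212 ~ t(7).
Step 5: Two-sided p-value from the t-distribution with 7 df = 0.831214.
Step 6: alpha = 0.05. fail to reject H0.

rho = -0.0833, p = 0.831214, fail to reject H0 at alpha = 0.05.


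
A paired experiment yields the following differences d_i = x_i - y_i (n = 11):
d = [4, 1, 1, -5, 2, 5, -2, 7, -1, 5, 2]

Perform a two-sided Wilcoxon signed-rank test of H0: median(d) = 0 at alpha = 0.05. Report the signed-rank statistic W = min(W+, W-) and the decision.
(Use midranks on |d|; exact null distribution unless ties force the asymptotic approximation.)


Step 1: Drop any zero differences (none here) and take |d_i|.
|d| = [4, 1, 1, 5, 2, 5, 2, 7, 1, 5, 2]
Step 2: Midrank |d_i| (ties get averaged ranks).
ranks: |4|->7, |1|->2, |1|->2, |5|->9, |2|->5, |5|->9, |2|->5, |7|->11, |1|->2, |5|->9, |2|->5
Step 3: Attach original signs; sum ranks with positive sign and with negative sign.
W+ = 7 + 2 + 2 + 5 + 9 + 11 + 9 + 5 = 50
W- = 9 + 5 + 2 = 16
(Check: W+ + W- = 66 should equal n(n+1)/2 = 66.)
Step 4: Test statistic W = min(W+, W-) = 16.
Step 5: Ties in |d|, so use the tie-corrected normal approximation.
        E[W] = n(n+1)/4 = 11*12/4 = 33.
        Tie groups: |d|=1 (t=3), |d|=2 (t=3), |d|=5 (t=3); sum(t^3 - t) = 72.
        Var[W] = n(n+1)(2n+1)/24 - sum(t^3-t)/48 = 3036/24 - 72/48 = 125.
        z = (W - E[W]) / sqrt(Var[W]) = (16 - 33) / 11.1803 = -1.5205.
        Two-sided p = 2*Phi(z) = 0.128379.
Step 6: alpha = 0.05. fail to reject H0.

W+ = 50, W- = 16, W = min = 16, p = 0.128379, fail to reject H0.


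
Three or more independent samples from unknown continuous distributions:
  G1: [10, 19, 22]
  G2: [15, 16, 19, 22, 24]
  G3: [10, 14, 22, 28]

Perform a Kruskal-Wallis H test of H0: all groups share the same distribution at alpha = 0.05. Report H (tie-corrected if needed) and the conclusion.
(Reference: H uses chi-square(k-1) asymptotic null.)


Step 1: Combine all N = 12 observations and assign midranks.
sorted (value, group, rank): (10,G1,1.5), (10,G3,1.5), (14,G3,3), (15,G2,4), (16,G2,5), (19,G1,6.5), (19,G2,6.5), (22,G1,9), (22,G2,9), (22,G3,9), (24,G2,11), (28,G3,12)
Step 2: Sum ranks within each group.
R_1 = 17 (n_1 = 3)
R_2 = 35.5 (n_2 = 5)
R_3 = 25.5 (n_3 = 4)
Step 3: H = 12/(N(N+1)) * sum(R_i^2/n_i) - 3(N+1)
     = 12/(12*13) * (17^2/3 + 35.5^2/5 + 25.5^2/4) - 3*13
     = 0.076923 * 510.946 - 39
     = 0.303526.
Step 4: Ties present; correction factor C = 1 - 36/(12^3 - 12) = 0.979021. Corrected H = 0.303526 / 0.979021 = 0.310030.
Step 5: Under H0, H ~ chi^2(2); p-value = 0.856402.
Step 6: alpha = 0.05. fail to reject H0.

H = 0.3100, df = 2, p = 0.856402, fail to reject H0.


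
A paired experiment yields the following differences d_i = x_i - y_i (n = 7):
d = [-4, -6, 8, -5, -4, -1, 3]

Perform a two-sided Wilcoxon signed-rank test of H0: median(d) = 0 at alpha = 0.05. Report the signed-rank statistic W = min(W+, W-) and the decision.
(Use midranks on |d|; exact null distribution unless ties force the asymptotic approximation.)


Step 1: Drop any zero differences (none here) and take |d_i|.
|d| = [4, 6, 8, 5, 4, 1, 3]
Step 2: Midrank |d_i| (ties get averaged ranks).
ranks: |4|->3.5, |6|->6, |8|->7, |5|->5, |4|->3.5, |1|->1, |3|->2
Step 3: Attach original signs; sum ranks with positive sign and with negative sign.
W+ = 7 + 2 = 9
W- = 3.5 + 6 + 5 + 3.5 + 1 = 19
(Check: W+ + W- = 28 should equal n(n+1)/2 = 28.)
Step 4: Test statistic W = min(W+, W-) = 9.
Step 5: Ties in |d|, so use the tie-corrected normal approximation.
        E[W] = n(n+1)/4 = 7*8/4 = 14.
        Tie groups: |d|=4 (t=2); sum(t^3 - t) = 6.
        Var[W] = n(n+1)(2n+1)/24 - sum(t^3-t)/48 = 840/24 - 6/48 = 34.875.
        z = (W - E[W]) / sqrt(Var[W]) = (9 - 14) / 5.9055 = -0.8467.
        Two-sided p = 2*Phi(z) = 0.397180.
Step 6: alpha = 0.05. fail to reject H0.

W+ = 9, W- = 19, W = min = 9, p = 0.397180, fail to reject H0.


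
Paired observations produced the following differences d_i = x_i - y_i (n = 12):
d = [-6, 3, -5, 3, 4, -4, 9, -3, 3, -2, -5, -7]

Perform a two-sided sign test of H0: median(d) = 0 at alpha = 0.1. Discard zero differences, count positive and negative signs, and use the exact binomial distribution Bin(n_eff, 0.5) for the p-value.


Step 1: Discard zero differences. Original n = 12; n_eff = number of nonzero differences = 12.
Nonzero differences (with sign): -6, +3, -5, +3, +4, -4, +9, -3, +3, -2, -5, -7
Step 2: Count signs: positive = 5, negative = 7.
Step 3: Under H0: P(positive) = 0.5, so the number of positives S ~ Bin(12, 0.5).
Step 4: Two-sided exact p-value = sum of Bin(12,0.5) probabilities at or below the observed probability = 0.774414.
Step 5: alpha = 0.1. fail to reject H0.

n_eff = 12, pos = 5, neg = 7, p = 0.774414, fail to reject H0.


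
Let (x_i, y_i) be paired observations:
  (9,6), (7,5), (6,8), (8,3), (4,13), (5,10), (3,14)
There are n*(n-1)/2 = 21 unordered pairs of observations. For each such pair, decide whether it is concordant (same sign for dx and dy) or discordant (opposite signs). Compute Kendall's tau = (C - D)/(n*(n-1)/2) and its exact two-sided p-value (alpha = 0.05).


Step 1: Enumerate the 21 unordered pairs (i,j) with i<j and classify each by sign(x_j-x_i) * sign(y_j-y_i).
  (1,2):dx=-2,dy=-1->C; (1,3):dx=-3,dy=+2->D; (1,4):dx=-1,dy=-3->C; (1,5):dx=-5,dy=+7->D
  (1,6):dx=-4,dy=+4->D; (1,7):dx=-6,dy=+8->D; (2,3):dx=-1,dy=+3->D; (2,4):dx=+1,dy=-2->D
  (2,5):dx=-3,dy=+8->D; (2,6):dx=-2,dy=+5->D; (2,7):dx=-4,dy=+9->D; (3,4):dx=+2,dy=-5->D
  (3,5):dx=-2,dy=+5->D; (3,6):dx=-1,dy=+2->D; (3,7):dx=-3,dy=+6->D; (4,5):dx=-4,dy=+10->D
  (4,6):dx=-3,dy=+7->D; (4,7):dx=-5,dy=+11->D; (5,6):dx=+1,dy=-3->D; (5,7):dx=-1,dy=+1->D
  (6,7):dx=-2,dy=+4->D
Step 2: C = 2, D = 19, total pairs = 21.
Step 3: tau = (C - D)/(n(n-1)/2) = (2 - 19)/21 = -0.809524.
Step 4: Exact two-sided p-value (enumerate n! = 5040 permutations of y under H0): p = 0.010714.
Step 5: alpha = 0.05. reject H0.

tau_b = -0.8095 (C=2, D=19), p = 0.010714, reject H0.


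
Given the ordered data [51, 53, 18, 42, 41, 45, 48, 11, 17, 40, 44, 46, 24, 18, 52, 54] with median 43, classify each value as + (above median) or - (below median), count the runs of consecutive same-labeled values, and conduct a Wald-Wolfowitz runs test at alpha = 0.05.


Step 1: Compute median = 43; label A = above, B = below.
Labels in order: AABBBAABBBAABBAA  (n_A = 8, n_B = 8)
Step 2: Count runs R = 7.
Step 3: Under H0 (random ordering), E[R] = 2*n_A*n_B/(n_A+n_B) + 1 = 2*8*8/16 + 1 = 9.0000.
        Var[R] = 2*n_A*n_B*(2*n_A*n_B - n_A - n_B) / ((n_A+n_B)^2 * (n_A+n_B-1)) = 14336/3840 = 3.7333.
        SD[R] = 1.9322.
Step 4: Continuity-corrected z = (R + 0.5 - E[R]) / SD[R] = (7 + 0.5 - 9.0000) / 1.9322 = -0.7763.
Step 5: Two-sided p-value via normal approximation = 2*(1 - Phi(|z|)) = 0.437558.
Step 6: alpha = 0.05. fail to reject H0.

R = 7, z = -0.7763, p = 0.437558, fail to reject H0.


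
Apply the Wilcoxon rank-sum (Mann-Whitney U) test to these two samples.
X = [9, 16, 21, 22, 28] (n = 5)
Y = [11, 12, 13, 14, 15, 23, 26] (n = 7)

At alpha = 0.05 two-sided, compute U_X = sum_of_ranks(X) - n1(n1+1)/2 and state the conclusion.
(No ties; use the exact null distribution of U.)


Step 1: Combine and sort all 12 observations; assign midranks.
sorted (value, group): (9,X), (11,Y), (12,Y), (13,Y), (14,Y), (15,Y), (16,X), (21,X), (22,X), (23,Y), (26,Y), (28,X)
ranks: 9->1, 11->2, 12->3, 13->4, 14->5, 15->6, 16->7, 21->8, 22->9, 23->10, 26->11, 28->12
Step 2: Rank sum for X: R1 = 1 + 7 + 8 + 9 + 12 = 37.
Step 3: U_X = R1 - n1(n1+1)/2 = 37 - 5*6/2 = 37 - 15 = 22.
       U_Y = n1*n2 - U_X = 35 - 22 = 13.
Step 4: No ties, so the exact null distribution of U (based on enumerating the C(12,5) = 792 equally likely rank assignments) gives the two-sided p-value.
Step 5: p-value = 0.530303; compare to alpha = 0.05. fail to reject H0.

U_X = 22, p = 0.530303, fail to reject H0 at alpha = 0.05.


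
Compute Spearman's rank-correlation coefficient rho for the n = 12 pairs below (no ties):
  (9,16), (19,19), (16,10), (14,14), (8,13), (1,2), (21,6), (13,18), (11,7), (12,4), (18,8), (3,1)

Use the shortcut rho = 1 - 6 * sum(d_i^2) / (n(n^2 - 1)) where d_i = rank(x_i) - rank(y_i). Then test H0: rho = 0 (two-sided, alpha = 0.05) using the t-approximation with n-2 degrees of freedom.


Step 1: Rank x and y separately (midranks; no ties here).
rank(x): 9->4, 19->11, 16->9, 14->8, 8->3, 1->1, 21->12, 13->7, 11->5, 12->6, 18->10, 3->2
rank(y): 16->10, 19->12, 10->7, 14->9, 13->8, 2->2, 6->4, 18->11, 7->5, 4->3, 8->6, 1->1
Step 2: d_i = R_x(i) - R_y(i); compute d_i^2.
  (4-10)^2=36, (11-12)^2=1, (9-7)^2=4, (8-9)^2=1, (3-8)^2=25, (1-2)^2=1, (12-4)^2=64, (7-11)^2=16, (5-5)^2=0, (6-3)^2=9, (10-6)^2=16, (2-1)^2=1
sum(d^2) = 174.
Step 3: rho = 1 - 6*174 / (12*(12^2 - 1)) = 1 - 1044/1716 = 0.391608.
Step 4: Under H0, t = rho * sqrt((n-2)/(1-rho^2)) = 1.3459 ~ t(10).
Step 5: Two-sided p-value from the t-distribution with 10 df = 0.208063.
Step 6: alpha = 0.05. fail to reject H0.

rho = 0.3916, p = 0.208063, fail to reject H0 at alpha = 0.05.


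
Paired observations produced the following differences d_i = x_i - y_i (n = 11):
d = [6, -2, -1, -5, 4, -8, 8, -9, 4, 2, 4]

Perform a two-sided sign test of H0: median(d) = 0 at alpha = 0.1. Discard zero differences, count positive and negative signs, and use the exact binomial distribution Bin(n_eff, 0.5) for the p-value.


Step 1: Discard zero differences. Original n = 11; n_eff = number of nonzero differences = 11.
Nonzero differences (with sign): +6, -2, -1, -5, +4, -8, +8, -9, +4, +2, +4
Step 2: Count signs: positive = 6, negative = 5.
Step 3: Under H0: P(positive) = 0.5, so the number of positives S ~ Bin(11, 0.5).
Step 4: Two-sided exact p-value = sum of Bin(11,0.5) probabilities at or below the observed probability = 1.000000.
Step 5: alpha = 0.1. fail to reject H0.

n_eff = 11, pos = 6, neg = 5, p = 1.000000, fail to reject H0.


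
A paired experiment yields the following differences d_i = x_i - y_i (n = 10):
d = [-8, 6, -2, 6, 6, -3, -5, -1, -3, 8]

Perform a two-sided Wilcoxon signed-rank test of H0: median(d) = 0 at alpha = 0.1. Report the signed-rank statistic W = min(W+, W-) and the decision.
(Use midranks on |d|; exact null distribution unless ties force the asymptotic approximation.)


Step 1: Drop any zero differences (none here) and take |d_i|.
|d| = [8, 6, 2, 6, 6, 3, 5, 1, 3, 8]
Step 2: Midrank |d_i| (ties get averaged ranks).
ranks: |8|->9.5, |6|->7, |2|->2, |6|->7, |6|->7, |3|->3.5, |5|->5, |1|->1, |3|->3.5, |8|->9.5
Step 3: Attach original signs; sum ranks with positive sign and with negative sign.
W+ = 7 + 7 + 7 + 9.5 = 30.5
W- = 9.5 + 2 + 3.5 + 5 + 1 + 3.5 = 24.5
(Check: W+ + W- = 55 should equal n(n+1)/2 = 55.)
Step 4: Test statistic W = min(W+, W-) = 24.5.
Step 5: Ties in |d|, so use the tie-corrected normal approximation.
        E[W] = n(n+1)/4 = 10*11/4 = 27.5.
        Tie groups: |d|=3 (t=2), |d|=6 (t=3), |d|=8 (t=2); sum(t^3 - t) = 36.
        Var[W] = n(n+1)(2n+1)/24 - sum(t^3-t)/48 = 2310/24 - 36/48 = 95.5.
        z = (W - E[W]) / sqrt(Var[W]) = (24.5 - 27.5) / 9.7724 = -0.3070.
        Two-sided p = 2*Phi(z) = 0.758853.
Step 6: alpha = 0.1. fail to reject H0.

W+ = 30.5, W- = 24.5, W = min = 24.5, p = 0.758853, fail to reject H0.


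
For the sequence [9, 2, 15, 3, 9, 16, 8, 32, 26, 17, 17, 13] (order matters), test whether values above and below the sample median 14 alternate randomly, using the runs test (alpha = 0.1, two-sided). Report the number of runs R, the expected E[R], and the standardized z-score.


Step 1: Compute median = 14; label A = above, B = below.
Labels in order: BBABBABAAAAB  (n_A = 6, n_B = 6)
Step 2: Count runs R = 7.
Step 3: Under H0 (random ordering), E[R] = 2*n_A*n_B/(n_A+n_B) + 1 = 2*6*6/12 + 1 = 7.0000.
        Var[R] = 2*n_A*n_B*(2*n_A*n_B - n_A - n_B) / ((n_A+n_B)^2 * (n_A+n_B-1)) = 4320/1584 = 2.7273.
        SD[R] = 1.6514.
Step 4: R = E[R], so z = 0 with no continuity correction.
Step 5: Two-sided p-value via normal approximation = 2*(1 - Phi(|z|)) = 1.000000.
Step 6: alpha = 0.1. fail to reject H0.

R = 7, z = 0.0000, p = 1.000000, fail to reject H0.


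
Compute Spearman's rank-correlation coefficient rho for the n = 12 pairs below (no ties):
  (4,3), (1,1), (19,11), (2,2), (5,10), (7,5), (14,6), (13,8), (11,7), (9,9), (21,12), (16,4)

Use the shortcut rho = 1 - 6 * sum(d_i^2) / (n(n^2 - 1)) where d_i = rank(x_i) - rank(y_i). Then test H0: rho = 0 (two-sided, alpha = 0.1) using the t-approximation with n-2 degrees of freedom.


Step 1: Rank x and y separately (midranks; no ties here).
rank(x): 4->3, 1->1, 19->11, 2->2, 5->4, 7->5, 14->9, 13->8, 11->7, 9->6, 21->12, 16->10
rank(y): 3->3, 1->1, 11->11, 2->2, 10->10, 5->5, 6->6, 8->8, 7->7, 9->9, 12->12, 4->4
Step 2: d_i = R_x(i) - R_y(i); compute d_i^2.
  (3-3)^2=0, (1-1)^2=0, (11-11)^2=0, (2-2)^2=0, (4-10)^2=36, (5-5)^2=0, (9-6)^2=9, (8-8)^2=0, (7-7)^2=0, (6-9)^2=9, (12-12)^2=0, (10-4)^2=36
sum(d^2) = 90.
Step 3: rho = 1 - 6*90 / (12*(12^2 - 1)) = 1 - 540/1716 = 0.685315.
Step 4: Under H0, t = rho * sqrt((n-2)/(1-rho^2)) = 2.9759 ~ t(10).
Step 5: Two-sided p-value from the t-distribution with 10 df = 0.013906.
Step 6: alpha = 0.1. reject H0.

rho = 0.6853, p = 0.013906, reject H0 at alpha = 0.1.


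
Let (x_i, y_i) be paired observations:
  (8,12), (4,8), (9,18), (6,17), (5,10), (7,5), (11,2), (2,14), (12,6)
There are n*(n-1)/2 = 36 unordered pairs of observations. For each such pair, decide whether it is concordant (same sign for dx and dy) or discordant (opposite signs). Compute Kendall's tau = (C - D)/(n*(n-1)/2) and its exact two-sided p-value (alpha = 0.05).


Step 1: Enumerate the 36 unordered pairs (i,j) with i<j and classify each by sign(x_j-x_i) * sign(y_j-y_i).
  (1,2):dx=-4,dy=-4->C; (1,3):dx=+1,dy=+6->C; (1,4):dx=-2,dy=+5->D; (1,5):dx=-3,dy=-2->C
  (1,6):dx=-1,dy=-7->C; (1,7):dx=+3,dy=-10->D; (1,8):dx=-6,dy=+2->D; (1,9):dx=+4,dy=-6->D
  (2,3):dx=+5,dy=+10->C; (2,4):dx=+2,dy=+9->C; (2,5):dx=+1,dy=+2->C; (2,6):dx=+3,dy=-3->D
  (2,7):dx=+7,dy=-6->D; (2,8):dx=-2,dy=+6->D; (2,9):dx=+8,dy=-2->D; (3,4):dx=-3,dy=-1->C
  (3,5):dx=-4,dy=-8->C; (3,6):dx=-2,dy=-13->C; (3,7):dx=+2,dy=-16->D; (3,8):dx=-7,dy=-4->C
  (3,9):dx=+3,dy=-12->D; (4,5):dx=-1,dy=-7->C; (4,6):dx=+1,dy=-12->D; (4,7):dx=+5,dy=-15->D
  (4,8):dx=-4,dy=-3->C; (4,9):dx=+6,dy=-11->D; (5,6):dx=+2,dy=-5->D; (5,7):dx=+6,dy=-8->D
  (5,8):dx=-3,dy=+4->D; (5,9):dx=+7,dy=-4->D; (6,7):dx=+4,dy=-3->D; (6,8):dx=-5,dy=+9->D
  (6,9):dx=+5,dy=+1->C; (7,8):dx=-9,dy=+12->D; (7,9):dx=+1,dy=+4->C; (8,9):dx=+10,dy=-8->D
Step 2: C = 15, D = 21, total pairs = 36.
Step 3: tau = (C - D)/(n(n-1)/2) = (15 - 21)/36 = -0.166667.
Step 4: Exact two-sided p-value (enumerate n! = 362880 permutations of y under H0): p = 0.612202.
Step 5: alpha = 0.05. fail to reject H0.

tau_b = -0.1667 (C=15, D=21), p = 0.612202, fail to reject H0.


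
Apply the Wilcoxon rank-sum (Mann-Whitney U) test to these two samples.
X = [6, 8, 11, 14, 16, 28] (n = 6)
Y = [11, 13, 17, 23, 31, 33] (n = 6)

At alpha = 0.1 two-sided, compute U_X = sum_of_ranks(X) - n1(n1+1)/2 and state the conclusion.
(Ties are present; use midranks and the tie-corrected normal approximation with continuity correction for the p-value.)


Step 1: Combine and sort all 12 observations; assign midranks.
sorted (value, group): (6,X), (8,X), (11,X), (11,Y), (13,Y), (14,X), (16,X), (17,Y), (23,Y), (28,X), (31,Y), (33,Y)
ranks: 6->1, 8->2, 11->3.5, 11->3.5, 13->5, 14->6, 16->7, 17->8, 23->9, 28->10, 31->11, 33->12
Step 2: Rank sum for X: R1 = 1 + 2 + 3.5 + 6 + 7 + 10 = 29.5.
Step 3: U_X = R1 - n1(n1+1)/2 = 29.5 - 6*7/2 = 29.5 - 21 = 8.5.
       U_Y = n1*n2 - U_X = 36 - 8.5 = 27.5.
Step 4: Ties are present, so use the tie-corrected normal approximation (with continuity correction) for the p-value.
Step 5: p-value = 0.148829; compare to alpha = 0.1. fail to reject H0.

U_X = 8.5, p = 0.148829, fail to reject H0 at alpha = 0.1.


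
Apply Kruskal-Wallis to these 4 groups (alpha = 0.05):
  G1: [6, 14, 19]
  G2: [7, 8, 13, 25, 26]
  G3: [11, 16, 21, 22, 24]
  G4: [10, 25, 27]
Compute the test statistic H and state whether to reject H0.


Step 1: Combine all N = 16 observations and assign midranks.
sorted (value, group, rank): (6,G1,1), (7,G2,2), (8,G2,3), (10,G4,4), (11,G3,5), (13,G2,6), (14,G1,7), (16,G3,8), (19,G1,9), (21,G3,10), (22,G3,11), (24,G3,12), (25,G2,13.5), (25,G4,13.5), (26,G2,15), (27,G4,16)
Step 2: Sum ranks within each group.
R_1 = 17 (n_1 = 3)
R_2 = 39.5 (n_2 = 5)
R_3 = 46 (n_3 = 5)
R_4 = 33.5 (n_4 = 3)
Step 3: H = 12/(N(N+1)) * sum(R_i^2/n_i) - 3(N+1)
     = 12/(16*17) * (17^2/3 + 39.5^2/5 + 46^2/5 + 33.5^2/3) - 3*17
     = 0.044118 * 1205.67 - 51
     = 2.191176.
Step 4: Ties present; correction factor C = 1 - 6/(16^3 - 16) = 0.998529. Corrected H = 2.191176 / 0.998529 = 2.194404.
Step 5: Under H0, H ~ chi^2(3); p-value = 0.533052.
Step 6: alpha = 0.05. fail to reject H0.

H = 2.1944, df = 3, p = 0.533052, fail to reject H0.


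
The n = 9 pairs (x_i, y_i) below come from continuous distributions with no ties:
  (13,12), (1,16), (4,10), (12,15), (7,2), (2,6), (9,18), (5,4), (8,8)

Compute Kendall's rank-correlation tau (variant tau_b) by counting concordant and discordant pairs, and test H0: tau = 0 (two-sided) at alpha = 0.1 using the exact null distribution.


Step 1: Enumerate the 36 unordered pairs (i,j) with i<j and classify each by sign(x_j-x_i) * sign(y_j-y_i).
  (1,2):dx=-12,dy=+4->D; (1,3):dx=-9,dy=-2->C; (1,4):dx=-1,dy=+3->D; (1,5):dx=-6,dy=-10->C
  (1,6):dx=-11,dy=-6->C; (1,7):dx=-4,dy=+6->D; (1,8):dx=-8,dy=-8->C; (1,9):dx=-5,dy=-4->C
  (2,3):dx=+3,dy=-6->D; (2,4):dx=+11,dy=-1->D; (2,5):dx=+6,dy=-14->D; (2,6):dx=+1,dy=-10->D
  (2,7):dx=+8,dy=+2->C; (2,8):dx=+4,dy=-12->D; (2,9):dx=+7,dy=-8->D; (3,4):dx=+8,dy=+5->C
  (3,5):dx=+3,dy=-8->D; (3,6):dx=-2,dy=-4->C; (3,7):dx=+5,dy=+8->C; (3,8):dx=+1,dy=-6->D
  (3,9):dx=+4,dy=-2->D; (4,5):dx=-5,dy=-13->C; (4,6):dx=-10,dy=-9->C; (4,7):dx=-3,dy=+3->D
  (4,8):dx=-7,dy=-11->C; (4,9):dx=-4,dy=-7->C; (5,6):dx=-5,dy=+4->D; (5,7):dx=+2,dy=+16->C
  (5,8):dx=-2,dy=+2->D; (5,9):dx=+1,dy=+6->C; (6,7):dx=+7,dy=+12->C; (6,8):dx=+3,dy=-2->D
  (6,9):dx=+6,dy=+2->C; (7,8):dx=-4,dy=-14->C; (7,9):dx=-1,dy=-10->C; (8,9):dx=+3,dy=+4->C
Step 2: C = 20, D = 16, total pairs = 36.
Step 3: tau = (C - D)/(n(n-1)/2) = (20 - 16)/36 = 0.111111.
Step 4: Exact two-sided p-value (enumerate n! = 362880 permutations of y under H0): p = 0.761414.
Step 5: alpha = 0.1. fail to reject H0.

tau_b = 0.1111 (C=20, D=16), p = 0.761414, fail to reject H0.


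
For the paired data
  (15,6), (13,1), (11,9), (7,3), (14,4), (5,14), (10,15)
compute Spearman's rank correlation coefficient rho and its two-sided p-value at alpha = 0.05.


Step 1: Rank x and y separately (midranks; no ties here).
rank(x): 15->7, 13->5, 11->4, 7->2, 14->6, 5->1, 10->3
rank(y): 6->4, 1->1, 9->5, 3->2, 4->3, 14->6, 15->7
Step 2: d_i = R_x(i) - R_y(i); compute d_i^2.
  (7-4)^2=9, (5-1)^2=16, (4-5)^2=1, (2-2)^2=0, (6-3)^2=9, (1-6)^2=25, (3-7)^2=16
sum(d^2) = 76.
Step 3: rho = 1 - 6*76 / (7*(7^2 - 1)) = 1 - 456/336 = -0.357143.
Step 4: Under H0, t = rho * sqrt((n-2)/(1-rho^2)) = -0.8550 ~ t(5).
Step 5: Two-sided p-value from the t-distribution with 5 df = 0.431611.
Step 6: alpha = 0.05. fail to reject H0.

rho = -0.3571, p = 0.431611, fail to reject H0 at alpha = 0.05.


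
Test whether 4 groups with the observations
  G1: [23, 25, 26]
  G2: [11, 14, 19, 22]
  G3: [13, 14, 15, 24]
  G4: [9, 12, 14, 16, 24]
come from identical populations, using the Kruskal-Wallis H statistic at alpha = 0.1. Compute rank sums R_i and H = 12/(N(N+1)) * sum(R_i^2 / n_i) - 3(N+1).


Step 1: Combine all N = 16 observations and assign midranks.
sorted (value, group, rank): (9,G4,1), (11,G2,2), (12,G4,3), (13,G3,4), (14,G2,6), (14,G3,6), (14,G4,6), (15,G3,8), (16,G4,9), (19,G2,10), (22,G2,11), (23,G1,12), (24,G3,13.5), (24,G4,13.5), (25,G1,15), (26,G1,16)
Step 2: Sum ranks within each group.
R_1 = 43 (n_1 = 3)
R_2 = 29 (n_2 = 4)
R_3 = 31.5 (n_3 = 4)
R_4 = 32.5 (n_4 = 5)
Step 3: H = 12/(N(N+1)) * sum(R_i^2/n_i) - 3(N+1)
     = 12/(16*17) * (43^2/3 + 29^2/4 + 31.5^2/4 + 32.5^2/5) - 3*17
     = 0.044118 * 1285.9 - 51
     = 5.730699.
Step 4: Ties present; correction factor C = 1 - 30/(16^3 - 16) = 0.992647. Corrected H = 5.730699 / 0.992647 = 5.773148.
Step 5: Under H0, H ~ chi^2(3); p-value = 0.123184.
Step 6: alpha = 0.1. fail to reject H0.

H = 5.7731, df = 3, p = 0.123184, fail to reject H0.


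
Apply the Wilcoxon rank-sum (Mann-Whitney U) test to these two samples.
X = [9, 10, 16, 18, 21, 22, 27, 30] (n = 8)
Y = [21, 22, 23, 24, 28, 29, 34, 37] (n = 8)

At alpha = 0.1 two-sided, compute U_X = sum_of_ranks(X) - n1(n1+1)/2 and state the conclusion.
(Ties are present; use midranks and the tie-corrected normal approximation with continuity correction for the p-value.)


Step 1: Combine and sort all 16 observations; assign midranks.
sorted (value, group): (9,X), (10,X), (16,X), (18,X), (21,X), (21,Y), (22,X), (22,Y), (23,Y), (24,Y), (27,X), (28,Y), (29,Y), (30,X), (34,Y), (37,Y)
ranks: 9->1, 10->2, 16->3, 18->4, 21->5.5, 21->5.5, 22->7.5, 22->7.5, 23->9, 24->10, 27->11, 28->12, 29->13, 30->14, 34->15, 37->16
Step 2: Rank sum for X: R1 = 1 + 2 + 3 + 4 + 5.5 + 7.5 + 11 + 14 = 48.
Step 3: U_X = R1 - n1(n1+1)/2 = 48 - 8*9/2 = 48 - 36 = 12.
       U_Y = n1*n2 - U_X = 64 - 12 = 52.
Step 4: Ties are present, so use the tie-corrected normal approximation (with continuity correction) for the p-value.
Step 5: p-value = 0.040274; compare to alpha = 0.1. reject H0.

U_X = 12, p = 0.040274, reject H0 at alpha = 0.1.


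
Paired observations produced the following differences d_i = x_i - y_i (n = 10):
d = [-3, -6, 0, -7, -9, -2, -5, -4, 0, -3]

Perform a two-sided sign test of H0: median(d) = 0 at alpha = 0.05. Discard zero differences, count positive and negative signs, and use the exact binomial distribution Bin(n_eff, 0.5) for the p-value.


Step 1: Discard zero differences. Original n = 10; n_eff = number of nonzero differences = 8.
Nonzero differences (with sign): -3, -6, -7, -9, -2, -5, -4, -3
Step 2: Count signs: positive = 0, negative = 8.
Step 3: Under H0: P(positive) = 0.5, so the number of positives S ~ Bin(8, 0.5).
Step 4: Two-sided exact p-value = sum of Bin(8,0.5) probabilities at or below the observed probability = 0.007812.
Step 5: alpha = 0.05. reject H0.

n_eff = 8, pos = 0, neg = 8, p = 0.007812, reject H0.


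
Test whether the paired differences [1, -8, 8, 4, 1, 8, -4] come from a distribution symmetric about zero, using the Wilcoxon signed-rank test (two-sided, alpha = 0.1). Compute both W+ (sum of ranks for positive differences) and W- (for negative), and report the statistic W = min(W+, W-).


Step 1: Drop any zero differences (none here) and take |d_i|.
|d| = [1, 8, 8, 4, 1, 8, 4]
Step 2: Midrank |d_i| (ties get averaged ranks).
ranks: |1|->1.5, |8|->6, |8|->6, |4|->3.5, |1|->1.5, |8|->6, |4|->3.5
Step 3: Attach original signs; sum ranks with positive sign and with negative sign.
W+ = 1.5 + 6 + 3.5 + 1.5 + 6 = 18.5
W- = 6 + 3.5 = 9.5
(Check: W+ + W- = 28 should equal n(n+1)/2 = 28.)
Step 4: Test statistic W = min(W+, W-) = 9.5.
Step 5: Ties in |d|, so use the tie-corrected normal approximation.
        E[W] = n(n+1)/4 = 7*8/4 = 14.
        Tie groups: |d|=1 (t=2), |d|=4 (t=2), |d|=8 (t=3); sum(t^3 - t) = 36.
        Var[W] = n(n+1)(2n+1)/24 - sum(t^3-t)/48 = 840/24 - 36/48 = 34.25.
        z = (W - E[W]) / sqrt(Var[W]) = (9.5 - 14) / 5.8523 = -0.7689.
        Two-sided p = 2*Phi(z) = 0.441940.
Step 6: alpha = 0.1. fail to reject H0.

W+ = 18.5, W- = 9.5, W = min = 9.5, p = 0.441940, fail to reject H0.


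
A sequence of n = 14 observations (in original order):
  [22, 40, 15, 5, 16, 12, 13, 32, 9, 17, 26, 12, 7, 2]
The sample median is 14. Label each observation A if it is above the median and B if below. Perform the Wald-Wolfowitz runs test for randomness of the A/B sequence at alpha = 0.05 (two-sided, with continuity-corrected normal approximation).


Step 1: Compute median = 14; label A = above, B = below.
Labels in order: AAABABBABAABBB  (n_A = 7, n_B = 7)
Step 2: Count runs R = 8.
Step 3: Under H0 (random ordering), E[R] = 2*n_A*n_B/(n_A+n_B) + 1 = 2*7*7/14 + 1 = 8.0000.
        Var[R] = 2*n_A*n_B*(2*n_A*n_B - n_A - n_B) / ((n_A+n_B)^2 * (n_A+n_B-1)) = 8232/2548 = 3.2308.
        SD[R] = 1.7974.
Step 4: R = E[R], so z = 0 with no continuity correction.
Step 5: Two-sided p-value via normal approximation = 2*(1 - Phi(|z|)) = 1.000000.
Step 6: alpha = 0.05. fail to reject H0.

R = 8, z = 0.0000, p = 1.000000, fail to reject H0.


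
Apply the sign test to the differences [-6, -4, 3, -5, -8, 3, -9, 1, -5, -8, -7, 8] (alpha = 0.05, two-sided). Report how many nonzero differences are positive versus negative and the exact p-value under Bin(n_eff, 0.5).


Step 1: Discard zero differences. Original n = 12; n_eff = number of nonzero differences = 12.
Nonzero differences (with sign): -6, -4, +3, -5, -8, +3, -9, +1, -5, -8, -7, +8
Step 2: Count signs: positive = 4, negative = 8.
Step 3: Under H0: P(positive) = 0.5, so the number of positives S ~ Bin(12, 0.5).
Step 4: Two-sided exact p-value = sum of Bin(12,0.5) probabilities at or below the observed probability = 0.387695.
Step 5: alpha = 0.05. fail to reject H0.

n_eff = 12, pos = 4, neg = 8, p = 0.387695, fail to reject H0.


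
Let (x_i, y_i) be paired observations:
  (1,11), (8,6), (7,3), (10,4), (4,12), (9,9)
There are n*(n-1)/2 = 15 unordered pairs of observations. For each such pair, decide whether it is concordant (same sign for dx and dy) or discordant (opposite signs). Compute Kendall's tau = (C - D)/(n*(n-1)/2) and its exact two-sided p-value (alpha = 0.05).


Step 1: Enumerate the 15 unordered pairs (i,j) with i<j and classify each by sign(x_j-x_i) * sign(y_j-y_i).
  (1,2):dx=+7,dy=-5->D; (1,3):dx=+6,dy=-8->D; (1,4):dx=+9,dy=-7->D; (1,5):dx=+3,dy=+1->C
  (1,6):dx=+8,dy=-2->D; (2,3):dx=-1,dy=-3->C; (2,4):dx=+2,dy=-2->D; (2,5):dx=-4,dy=+6->D
  (2,6):dx=+1,dy=+3->C; (3,4):dx=+3,dy=+1->C; (3,5):dx=-3,dy=+9->D; (3,6):dx=+2,dy=+6->C
  (4,5):dx=-6,dy=+8->D; (4,6):dx=-1,dy=+5->D; (5,6):dx=+5,dy=-3->D
Step 2: C = 5, D = 10, total pairs = 15.
Step 3: tau = (C - D)/(n(n-1)/2) = (5 - 10)/15 = -0.333333.
Step 4: Exact two-sided p-value (enumerate n! = 720 permutations of y under H0): p = 0.469444.
Step 5: alpha = 0.05. fail to reject H0.

tau_b = -0.3333 (C=5, D=10), p = 0.469444, fail to reject H0.


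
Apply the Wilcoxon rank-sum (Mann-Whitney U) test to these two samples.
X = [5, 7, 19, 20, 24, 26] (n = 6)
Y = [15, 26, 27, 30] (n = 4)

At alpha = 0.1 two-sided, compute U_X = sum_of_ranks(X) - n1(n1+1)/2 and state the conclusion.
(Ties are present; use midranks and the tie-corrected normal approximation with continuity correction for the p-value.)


Step 1: Combine and sort all 10 observations; assign midranks.
sorted (value, group): (5,X), (7,X), (15,Y), (19,X), (20,X), (24,X), (26,X), (26,Y), (27,Y), (30,Y)
ranks: 5->1, 7->2, 15->3, 19->4, 20->5, 24->6, 26->7.5, 26->7.5, 27->9, 30->10
Step 2: Rank sum for X: R1 = 1 + 2 + 4 + 5 + 6 + 7.5 = 25.5.
Step 3: U_X = R1 - n1(n1+1)/2 = 25.5 - 6*7/2 = 25.5 - 21 = 4.5.
       U_Y = n1*n2 - U_X = 24 - 4.5 = 19.5.
Step 4: Ties are present, so use the tie-corrected normal approximation (with continuity correction) for the p-value.
Step 5: p-value = 0.134407; compare to alpha = 0.1. fail to reject H0.

U_X = 4.5, p = 0.134407, fail to reject H0 at alpha = 0.1.


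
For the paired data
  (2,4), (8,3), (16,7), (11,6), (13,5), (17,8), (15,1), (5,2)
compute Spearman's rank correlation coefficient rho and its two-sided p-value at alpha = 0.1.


Step 1: Rank x and y separately (midranks; no ties here).
rank(x): 2->1, 8->3, 16->7, 11->4, 13->5, 17->8, 15->6, 5->2
rank(y): 4->4, 3->3, 7->7, 6->6, 5->5, 8->8, 1->1, 2->2
Step 2: d_i = R_x(i) - R_y(i); compute d_i^2.
  (1-4)^2=9, (3-3)^2=0, (7-7)^2=0, (4-6)^2=4, (5-5)^2=0, (8-8)^2=0, (6-1)^2=25, (2-2)^2=0
sum(d^2) = 38.
Step 3: rho = 1 - 6*38 / (8*(8^2 - 1)) = 1 - 228/504 = 0.547619.
Step 4: Under H0, t = rho * sqrt((n-2)/(1-rho^2)) = 1.6031 ~ t(6).
Step 5: Two-sided p-value from the t-distribution with 6 df = 0.160026.
Step 6: alpha = 0.1. fail to reject H0.

rho = 0.5476, p = 0.160026, fail to reject H0 at alpha = 0.1.


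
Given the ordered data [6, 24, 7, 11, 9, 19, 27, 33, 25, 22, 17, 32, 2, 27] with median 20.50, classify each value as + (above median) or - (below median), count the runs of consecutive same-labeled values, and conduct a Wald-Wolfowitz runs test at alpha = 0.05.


Step 1: Compute median = 20.50; label A = above, B = below.
Labels in order: BABBBBAAAABABA  (n_A = 7, n_B = 7)
Step 2: Count runs R = 8.
Step 3: Under H0 (random ordering), E[R] = 2*n_A*n_B/(n_A+n_B) + 1 = 2*7*7/14 + 1 = 8.0000.
        Var[R] = 2*n_A*n_B*(2*n_A*n_B - n_A - n_B) / ((n_A+n_B)^2 * (n_A+n_B-1)) = 8232/2548 = 3.2308.
        SD[R] = 1.7974.
Step 4: R = E[R], so z = 0 with no continuity correction.
Step 5: Two-sided p-value via normal approximation = 2*(1 - Phi(|z|)) = 1.000000.
Step 6: alpha = 0.05. fail to reject H0.

R = 8, z = 0.0000, p = 1.000000, fail to reject H0.


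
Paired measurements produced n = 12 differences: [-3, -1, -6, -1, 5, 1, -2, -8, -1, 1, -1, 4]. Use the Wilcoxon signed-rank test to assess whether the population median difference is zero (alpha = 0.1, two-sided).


Step 1: Drop any zero differences (none here) and take |d_i|.
|d| = [3, 1, 6, 1, 5, 1, 2, 8, 1, 1, 1, 4]
Step 2: Midrank |d_i| (ties get averaged ranks).
ranks: |3|->8, |1|->3.5, |6|->11, |1|->3.5, |5|->10, |1|->3.5, |2|->7, |8|->12, |1|->3.5, |1|->3.5, |1|->3.5, |4|->9
Step 3: Attach original signs; sum ranks with positive sign and with negative sign.
W+ = 10 + 3.5 + 3.5 + 9 = 26
W- = 8 + 3.5 + 11 + 3.5 + 7 + 12 + 3.5 + 3.5 = 52
(Check: W+ + W- = 78 should equal n(n+1)/2 = 78.)
Step 4: Test statistic W = min(W+, W-) = 26.
Step 5: Ties in |d|, so use the tie-corrected normal approximation.
        E[W] = n(n+1)/4 = 12*13/4 = 39.
        Tie groups: |d|=1 (t=6); sum(t^3 - t) = 210.
        Var[W] = n(n+1)(2n+1)/24 - sum(t^3-t)/48 = 3900/24 - 210/48 = 158.125.
        z = (W - E[W]) / sqrt(Var[W]) = (26 - 39) / 12.5748 = -1.0338.
        Two-sided p = 2*Phi(z) = 0.301222.
Step 6: alpha = 0.1. fail to reject H0.

W+ = 26, W- = 52, W = min = 26, p = 0.301222, fail to reject H0.


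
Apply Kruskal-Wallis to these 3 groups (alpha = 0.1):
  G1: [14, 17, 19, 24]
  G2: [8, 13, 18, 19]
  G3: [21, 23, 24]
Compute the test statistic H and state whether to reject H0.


Step 1: Combine all N = 11 observations and assign midranks.
sorted (value, group, rank): (8,G2,1), (13,G2,2), (14,G1,3), (17,G1,4), (18,G2,5), (19,G1,6.5), (19,G2,6.5), (21,G3,8), (23,G3,9), (24,G1,10.5), (24,G3,10.5)
Step 2: Sum ranks within each group.
R_1 = 24 (n_1 = 4)
R_2 = 14.5 (n_2 = 4)
R_3 = 27.5 (n_3 = 3)
Step 3: H = 12/(N(N+1)) * sum(R_i^2/n_i) - 3(N+1)
     = 12/(11*12) * (24^2/4 + 14.5^2/4 + 27.5^2/3) - 3*12
     = 0.090909 * 448.646 - 36
     = 4.785985.
Step 4: Ties present; correction factor C = 1 - 12/(11^3 - 11) = 0.990909. Corrected H = 4.785985 / 0.990909 = 4.829893.
Step 5: Under H0, H ~ chi^2(2); p-value = 0.089372.
Step 6: alpha = 0.1. reject H0.

H = 4.8299, df = 2, p = 0.089372, reject H0.


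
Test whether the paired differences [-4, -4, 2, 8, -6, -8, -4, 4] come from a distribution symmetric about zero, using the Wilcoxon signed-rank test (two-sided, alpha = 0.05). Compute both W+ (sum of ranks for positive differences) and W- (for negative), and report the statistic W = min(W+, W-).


Step 1: Drop any zero differences (none here) and take |d_i|.
|d| = [4, 4, 2, 8, 6, 8, 4, 4]
Step 2: Midrank |d_i| (ties get averaged ranks).
ranks: |4|->3.5, |4|->3.5, |2|->1, |8|->7.5, |6|->6, |8|->7.5, |4|->3.5, |4|->3.5
Step 3: Attach original signs; sum ranks with positive sign and with negative sign.
W+ = 1 + 7.5 + 3.5 = 12
W- = 3.5 + 3.5 + 6 + 7.5 + 3.5 = 24
(Check: W+ + W- = 36 should equal n(n+1)/2 = 36.)
Step 4: Test statistic W = min(W+, W-) = 12.
Step 5: Ties in |d|, so use the tie-corrected normal approximation.
        E[W] = n(n+1)/4 = 8*9/4 = 18.
        Tie groups: |d|=4 (t=4), |d|=8 (t=2); sum(t^3 - t) = 66.
        Var[W] = n(n+1)(2n+1)/24 - sum(t^3-t)/48 = 1224/24 - 66/48 = 49.625.
        z = (W - E[W]) / sqrt(Var[W]) = (12 - 18) / 7.0445 = -0.8517.
        Two-sided p = 2*Phi(z) = 0.394365.
Step 6: alpha = 0.05. fail to reject H0.

W+ = 12, W- = 24, W = min = 12, p = 0.394365, fail to reject H0.
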